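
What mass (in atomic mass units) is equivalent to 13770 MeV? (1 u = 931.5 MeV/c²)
m = E/c² = 14.78 u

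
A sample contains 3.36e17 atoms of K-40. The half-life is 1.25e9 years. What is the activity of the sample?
A = λN = 1.863e8 decays/year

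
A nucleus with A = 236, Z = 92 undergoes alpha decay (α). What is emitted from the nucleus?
α particle = ⁴₂He (2 protons + 2 neutrons)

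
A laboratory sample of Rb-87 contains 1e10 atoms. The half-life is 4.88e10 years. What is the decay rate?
A = λN = 0.142 decays/year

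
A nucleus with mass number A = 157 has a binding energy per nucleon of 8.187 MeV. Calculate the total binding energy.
B.E. = 8.187 × 157 = 1285 MeV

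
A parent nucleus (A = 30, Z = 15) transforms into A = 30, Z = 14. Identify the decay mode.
ΔA = 0, ΔZ = -1 ⇒ beta-plus decay (β⁺) or electron capture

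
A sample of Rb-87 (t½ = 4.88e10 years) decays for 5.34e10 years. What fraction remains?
N/N₀ = (1/2)^(t/t½) = 0.4684 = 46.8%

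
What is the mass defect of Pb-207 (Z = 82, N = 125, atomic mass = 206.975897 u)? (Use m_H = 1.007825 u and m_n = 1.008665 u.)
Δm = Z·m_H + N·m_n − M = 1.749 u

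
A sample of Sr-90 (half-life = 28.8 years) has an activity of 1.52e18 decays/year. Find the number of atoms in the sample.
N = A/λ = 6.316e19 atoms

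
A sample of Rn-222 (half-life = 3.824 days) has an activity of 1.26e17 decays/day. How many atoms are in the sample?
N = A/λ = 6.951e17 atoms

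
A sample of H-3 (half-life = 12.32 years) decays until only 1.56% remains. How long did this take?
t = t½ × log₂(N₀/N) = 73.95 years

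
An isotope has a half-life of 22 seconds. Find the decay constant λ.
λ = ln(2)/t½ = 0.03151 second⁻¹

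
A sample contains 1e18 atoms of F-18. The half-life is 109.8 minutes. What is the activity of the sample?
A = λN = 6.313e15 decays/minute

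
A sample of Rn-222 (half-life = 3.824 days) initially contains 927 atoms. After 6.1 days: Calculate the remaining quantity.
N = N₀(1/2)^(t/t½) = 306.8 atoms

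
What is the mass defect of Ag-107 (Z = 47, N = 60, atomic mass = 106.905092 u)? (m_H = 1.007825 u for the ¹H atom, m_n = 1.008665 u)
Δm = Z·m_H + N·m_n − M = 0.9826 u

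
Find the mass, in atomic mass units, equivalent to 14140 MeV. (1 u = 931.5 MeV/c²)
m = E/c² = 15.18 u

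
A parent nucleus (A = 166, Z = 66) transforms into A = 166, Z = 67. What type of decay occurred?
ΔA = 0, ΔZ = +1 ⇒ beta-minus decay (β⁻)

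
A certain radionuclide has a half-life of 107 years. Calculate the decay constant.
λ = ln(2)/t½ = 0.006478 year⁻¹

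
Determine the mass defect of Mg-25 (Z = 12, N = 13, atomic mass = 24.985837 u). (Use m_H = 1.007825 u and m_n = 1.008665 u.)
Δm = Z·m_H + N·m_n − M = 0.2207 u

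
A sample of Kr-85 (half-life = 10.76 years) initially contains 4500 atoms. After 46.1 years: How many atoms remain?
N = N₀(1/2)^(t/t½) = 230.9 atoms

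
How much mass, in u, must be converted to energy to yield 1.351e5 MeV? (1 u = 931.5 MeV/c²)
m = E/c² = 145 u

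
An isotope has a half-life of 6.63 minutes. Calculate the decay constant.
λ = ln(2)/t½ = 0.1045 minute⁻¹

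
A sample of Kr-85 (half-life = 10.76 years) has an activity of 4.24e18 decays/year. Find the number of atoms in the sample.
N = A/λ = 6.582e19 atoms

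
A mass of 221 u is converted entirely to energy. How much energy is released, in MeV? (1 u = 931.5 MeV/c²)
E = mc² = 2.059e5 MeV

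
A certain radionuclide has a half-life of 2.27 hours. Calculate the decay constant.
λ = ln(2)/t½ = 0.3054 hour⁻¹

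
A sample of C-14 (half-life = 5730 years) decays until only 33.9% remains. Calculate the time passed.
t = t½ × log₂(N₀/N) = 8942 years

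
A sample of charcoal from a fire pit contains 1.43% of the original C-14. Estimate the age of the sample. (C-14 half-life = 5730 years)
Age = t½ × log₂(1/ratio) = 35110 years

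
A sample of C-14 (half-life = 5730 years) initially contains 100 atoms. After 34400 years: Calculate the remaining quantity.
N = N₀(1/2)^(t/t½) = 1.559 atoms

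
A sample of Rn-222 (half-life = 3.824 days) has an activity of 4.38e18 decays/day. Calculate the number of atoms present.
N = A/λ = 2.416e19 atoms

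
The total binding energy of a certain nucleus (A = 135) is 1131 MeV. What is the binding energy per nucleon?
B.E./A = 1131/135 = 8.378 MeV/nucleon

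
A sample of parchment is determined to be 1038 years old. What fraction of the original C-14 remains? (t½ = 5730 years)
N/N₀ = (1/2)^(t/t½) = 0.882 = 88.2%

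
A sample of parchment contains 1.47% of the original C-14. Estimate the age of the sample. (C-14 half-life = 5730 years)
Age = t½ × log₂(1/ratio) = 34880 years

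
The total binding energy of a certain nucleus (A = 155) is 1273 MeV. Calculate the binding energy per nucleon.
B.E./A = 1273/155 = 8.213 MeV/nucleon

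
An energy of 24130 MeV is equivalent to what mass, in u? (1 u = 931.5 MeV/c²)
m = E/c² = 25.9 u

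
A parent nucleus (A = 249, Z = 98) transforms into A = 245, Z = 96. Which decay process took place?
ΔA = -4, ΔZ = -2 ⇒ alpha decay (α)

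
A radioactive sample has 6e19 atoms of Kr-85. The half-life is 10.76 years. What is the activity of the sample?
A = λN = 3.865e18 decays/year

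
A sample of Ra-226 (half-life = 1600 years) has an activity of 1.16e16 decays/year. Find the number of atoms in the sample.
N = A/λ = 2.678e19 atoms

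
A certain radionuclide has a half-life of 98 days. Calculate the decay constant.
λ = ln(2)/t½ = 0.007073 day⁻¹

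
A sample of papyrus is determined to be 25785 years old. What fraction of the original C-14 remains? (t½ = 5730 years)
N/N₀ = (1/2)^(t/t½) = 0.04419 = 4.42%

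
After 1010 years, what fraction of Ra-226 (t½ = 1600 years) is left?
N/N₀ = (1/2)^(t/t½) = 0.6456 = 64.6%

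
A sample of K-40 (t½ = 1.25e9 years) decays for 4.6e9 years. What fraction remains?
N/N₀ = (1/2)^(t/t½) = 0.07802 = 7.8%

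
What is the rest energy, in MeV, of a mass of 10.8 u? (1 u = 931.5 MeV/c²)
E = mc² = 10060 MeV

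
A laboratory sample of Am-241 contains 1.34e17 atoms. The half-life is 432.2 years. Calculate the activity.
A = λN = 2.149e14 decays/year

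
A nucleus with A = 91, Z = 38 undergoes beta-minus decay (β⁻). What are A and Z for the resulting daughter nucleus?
Daughter: A = 91, Z = 39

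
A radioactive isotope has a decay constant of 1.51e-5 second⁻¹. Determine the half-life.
t½ = ln(2)/λ = 45900 seconds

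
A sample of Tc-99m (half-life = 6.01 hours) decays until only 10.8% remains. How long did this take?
t = t½ × log₂(N₀/N) = 19.3 hours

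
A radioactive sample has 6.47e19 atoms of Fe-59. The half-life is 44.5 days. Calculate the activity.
A = λN = 1.008e18 decays/day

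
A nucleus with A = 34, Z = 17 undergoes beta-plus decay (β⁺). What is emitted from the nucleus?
β⁺: positron (e⁺) + neutrino (νₑ)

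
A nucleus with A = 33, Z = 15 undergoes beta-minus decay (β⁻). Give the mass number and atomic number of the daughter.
Daughter: A = 33, Z = 16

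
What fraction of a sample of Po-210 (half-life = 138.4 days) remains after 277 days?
N/N₀ = (1/2)^(t/t½) = 0.2497 = 25%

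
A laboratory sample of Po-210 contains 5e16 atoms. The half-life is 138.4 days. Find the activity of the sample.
A = λN = 2.504e14 decays/day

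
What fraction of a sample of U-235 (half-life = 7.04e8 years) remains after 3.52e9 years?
N/N₀ = (1/2)^(t/t½) = 0.03125 = 3.12%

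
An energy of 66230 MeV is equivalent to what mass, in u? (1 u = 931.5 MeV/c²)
m = E/c² = 71.1 u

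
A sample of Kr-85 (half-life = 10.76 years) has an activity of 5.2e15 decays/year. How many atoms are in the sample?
N = A/λ = 8.072e16 atoms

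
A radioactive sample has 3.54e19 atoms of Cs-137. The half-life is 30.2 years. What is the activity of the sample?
A = λN = 8.125e17 decays/year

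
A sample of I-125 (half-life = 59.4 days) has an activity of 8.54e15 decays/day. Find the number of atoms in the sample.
N = A/λ = 7.318e17 atoms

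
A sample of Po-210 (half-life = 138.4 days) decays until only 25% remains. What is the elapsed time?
t = t½ × log₂(N₀/N) = 276.8 days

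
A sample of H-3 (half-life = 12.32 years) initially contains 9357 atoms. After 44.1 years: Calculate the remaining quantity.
N = N₀(1/2)^(t/t½) = 782.7 atoms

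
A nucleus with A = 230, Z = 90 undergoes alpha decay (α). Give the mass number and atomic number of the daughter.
Daughter: A = 226, Z = 88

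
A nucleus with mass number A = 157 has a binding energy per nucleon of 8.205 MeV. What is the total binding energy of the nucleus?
B.E. = 8.205 × 157 = 1288 MeV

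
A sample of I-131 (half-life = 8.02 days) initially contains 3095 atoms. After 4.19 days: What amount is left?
N = N₀(1/2)^(t/t½) = 2155 atoms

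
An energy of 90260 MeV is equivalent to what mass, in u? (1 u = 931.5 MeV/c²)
m = E/c² = 96.9 u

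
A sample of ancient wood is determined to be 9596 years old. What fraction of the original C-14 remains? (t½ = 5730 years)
N/N₀ = (1/2)^(t/t½) = 0.3132 = 31.3%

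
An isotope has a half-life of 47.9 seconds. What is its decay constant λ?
λ = ln(2)/t½ = 0.01447 second⁻¹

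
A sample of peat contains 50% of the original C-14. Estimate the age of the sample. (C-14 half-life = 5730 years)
Age = t½ × log₂(1/ratio) = 5730 years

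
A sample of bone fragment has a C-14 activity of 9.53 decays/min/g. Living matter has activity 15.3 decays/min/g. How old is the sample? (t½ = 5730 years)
Age = t½ × log₂(A₀/A) = 3913 years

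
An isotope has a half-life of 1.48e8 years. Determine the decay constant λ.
λ = ln(2)/t½ = 4.683e-9 year⁻¹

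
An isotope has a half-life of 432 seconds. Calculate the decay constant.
λ = ln(2)/t½ = 0.001605 second⁻¹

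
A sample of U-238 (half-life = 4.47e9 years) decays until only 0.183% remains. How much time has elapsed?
t = t½ × log₂(N₀/N) = 4.065e10 years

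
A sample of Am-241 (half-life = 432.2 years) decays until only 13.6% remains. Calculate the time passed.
t = t½ × log₂(N₀/N) = 1244 years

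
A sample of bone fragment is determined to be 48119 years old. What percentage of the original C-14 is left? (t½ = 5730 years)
N/N₀ = (1/2)^(t/t½) = 0.002965 = 0.297%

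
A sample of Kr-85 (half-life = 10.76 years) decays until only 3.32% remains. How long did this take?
t = t½ × log₂(N₀/N) = 52.86 years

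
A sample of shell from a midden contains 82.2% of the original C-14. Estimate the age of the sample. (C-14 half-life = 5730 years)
Age = t½ × log₂(1/ratio) = 1620 years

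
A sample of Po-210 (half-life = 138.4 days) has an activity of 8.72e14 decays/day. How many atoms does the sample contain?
N = A/λ = 1.741e17 atoms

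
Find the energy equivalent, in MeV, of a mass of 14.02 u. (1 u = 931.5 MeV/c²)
E = mc² = 13060 MeV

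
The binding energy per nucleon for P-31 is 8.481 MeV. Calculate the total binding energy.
B.E. = 8.481 × 31 = 262.9 MeV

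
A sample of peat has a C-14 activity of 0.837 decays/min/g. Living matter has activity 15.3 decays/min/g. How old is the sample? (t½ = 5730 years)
Age = t½ × log₂(A₀/A) = 24020 years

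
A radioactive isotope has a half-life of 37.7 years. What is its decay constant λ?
λ = ln(2)/t½ = 0.01839 year⁻¹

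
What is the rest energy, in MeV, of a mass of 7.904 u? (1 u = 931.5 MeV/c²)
E = mc² = 7363 MeV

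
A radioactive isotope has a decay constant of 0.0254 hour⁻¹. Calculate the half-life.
t½ = ln(2)/λ = 27.29 hours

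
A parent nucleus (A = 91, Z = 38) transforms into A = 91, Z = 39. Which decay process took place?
ΔA = 0, ΔZ = +1 ⇒ beta-minus decay (β⁻)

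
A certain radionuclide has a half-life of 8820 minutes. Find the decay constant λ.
λ = ln(2)/t½ = 7.859e-5 minute⁻¹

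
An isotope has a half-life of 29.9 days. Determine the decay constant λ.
λ = ln(2)/t½ = 0.02318 day⁻¹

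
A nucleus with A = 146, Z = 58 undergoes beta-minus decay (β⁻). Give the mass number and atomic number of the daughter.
Daughter: A = 146, Z = 59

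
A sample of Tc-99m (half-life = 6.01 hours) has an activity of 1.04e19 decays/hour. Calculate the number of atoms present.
N = A/λ = 9.017e19 atoms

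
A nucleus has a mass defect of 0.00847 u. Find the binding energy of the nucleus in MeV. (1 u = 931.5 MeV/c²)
B.E. = Δm × 931.5 = 7.89 MeV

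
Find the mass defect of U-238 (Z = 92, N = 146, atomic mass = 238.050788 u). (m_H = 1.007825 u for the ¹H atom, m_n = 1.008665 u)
Δm = Z·m_H + N·m_n − M = 1.934 u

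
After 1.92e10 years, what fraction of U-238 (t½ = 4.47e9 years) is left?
N/N₀ = (1/2)^(t/t½) = 0.05093 = 5.09%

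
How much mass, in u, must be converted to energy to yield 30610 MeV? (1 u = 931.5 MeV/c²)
m = E/c² = 32.86 u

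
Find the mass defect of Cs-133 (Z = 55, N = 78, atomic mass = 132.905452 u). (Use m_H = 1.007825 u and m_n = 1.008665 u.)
Δm = Z·m_H + N·m_n − M = 1.201 u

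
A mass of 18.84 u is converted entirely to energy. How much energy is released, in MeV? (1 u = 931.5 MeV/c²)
E = mc² = 17550 MeV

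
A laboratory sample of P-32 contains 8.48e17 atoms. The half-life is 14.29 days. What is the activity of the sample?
A = λN = 4.113e16 decays/day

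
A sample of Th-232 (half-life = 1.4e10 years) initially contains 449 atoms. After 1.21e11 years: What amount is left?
N = N₀(1/2)^(t/t½) = 1.123 atoms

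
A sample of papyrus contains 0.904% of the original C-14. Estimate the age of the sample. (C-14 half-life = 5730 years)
Age = t½ × log₂(1/ratio) = 38900 years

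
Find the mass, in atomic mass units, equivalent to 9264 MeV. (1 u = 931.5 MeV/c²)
m = E/c² = 9.945 u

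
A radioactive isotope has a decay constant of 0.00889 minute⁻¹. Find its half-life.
t½ = ln(2)/λ = 77.97 minutes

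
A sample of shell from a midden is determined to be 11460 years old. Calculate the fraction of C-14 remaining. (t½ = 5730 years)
N/N₀ = (1/2)^(t/t½) = 0.25 = 25%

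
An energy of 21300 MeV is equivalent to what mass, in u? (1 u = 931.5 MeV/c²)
m = E/c² = 22.87 u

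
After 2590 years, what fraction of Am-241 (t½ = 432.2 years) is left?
N/N₀ = (1/2)^(t/t½) = 0.01571 = 1.57%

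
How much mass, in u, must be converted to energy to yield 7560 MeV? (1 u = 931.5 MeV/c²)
m = E/c² = 8.116 u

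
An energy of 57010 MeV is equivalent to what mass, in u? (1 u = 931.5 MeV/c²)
m = E/c² = 61.2 u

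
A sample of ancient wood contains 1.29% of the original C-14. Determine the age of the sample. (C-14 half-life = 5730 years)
Age = t½ × log₂(1/ratio) = 35960 years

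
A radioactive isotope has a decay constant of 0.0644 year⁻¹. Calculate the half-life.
t½ = ln(2)/λ = 10.76 years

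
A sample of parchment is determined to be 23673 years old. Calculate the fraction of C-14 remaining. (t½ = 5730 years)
N/N₀ = (1/2)^(t/t½) = 0.05706 = 5.71%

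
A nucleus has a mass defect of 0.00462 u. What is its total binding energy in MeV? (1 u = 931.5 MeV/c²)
B.E. = Δm × 931.5 = 4.304 MeV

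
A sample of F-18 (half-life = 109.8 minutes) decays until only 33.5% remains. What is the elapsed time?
t = t½ × log₂(N₀/N) = 173.2 minutes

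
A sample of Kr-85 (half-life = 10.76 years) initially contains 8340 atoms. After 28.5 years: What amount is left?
N = N₀(1/2)^(t/t½) = 1330 atoms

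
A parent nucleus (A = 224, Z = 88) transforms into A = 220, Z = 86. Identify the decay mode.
ΔA = -4, ΔZ = -2 ⇒ alpha decay (α)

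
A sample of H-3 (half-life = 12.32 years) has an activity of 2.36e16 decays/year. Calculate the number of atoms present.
N = A/λ = 4.195e17 atoms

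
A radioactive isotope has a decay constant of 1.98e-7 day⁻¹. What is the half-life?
t½ = ln(2)/λ = 3.501e6 days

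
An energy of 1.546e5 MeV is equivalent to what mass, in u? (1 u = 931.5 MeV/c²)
m = E/c² = 166 u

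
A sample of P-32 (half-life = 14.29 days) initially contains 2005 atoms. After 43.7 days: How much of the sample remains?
N = N₀(1/2)^(t/t½) = 240.7 atoms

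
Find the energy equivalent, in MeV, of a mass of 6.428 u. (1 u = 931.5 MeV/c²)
E = mc² = 5988 MeV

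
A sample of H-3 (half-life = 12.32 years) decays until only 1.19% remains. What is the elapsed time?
t = t½ × log₂(N₀/N) = 78.76 years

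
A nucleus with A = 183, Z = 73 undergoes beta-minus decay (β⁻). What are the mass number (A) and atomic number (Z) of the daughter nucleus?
Daughter: A = 183, Z = 74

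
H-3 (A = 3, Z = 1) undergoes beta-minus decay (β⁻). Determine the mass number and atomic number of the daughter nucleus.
Daughter: A = 3, Z = 2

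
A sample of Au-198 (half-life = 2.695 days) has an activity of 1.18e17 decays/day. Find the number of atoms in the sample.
N = A/λ = 4.588e17 atoms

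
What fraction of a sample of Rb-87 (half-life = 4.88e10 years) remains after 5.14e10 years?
N/N₀ = (1/2)^(t/t½) = 0.4819 = 48.2%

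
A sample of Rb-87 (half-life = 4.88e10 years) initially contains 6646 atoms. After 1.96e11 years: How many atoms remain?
N = N₀(1/2)^(t/t½) = 410.7 atoms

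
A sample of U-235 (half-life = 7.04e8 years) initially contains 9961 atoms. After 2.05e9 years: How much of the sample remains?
N = N₀(1/2)^(t/t½) = 1324 atoms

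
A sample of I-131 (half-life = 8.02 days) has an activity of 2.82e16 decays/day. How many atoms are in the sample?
N = A/λ = 3.263e17 atoms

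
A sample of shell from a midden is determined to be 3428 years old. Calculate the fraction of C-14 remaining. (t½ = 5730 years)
N/N₀ = (1/2)^(t/t½) = 0.6606 = 66.1%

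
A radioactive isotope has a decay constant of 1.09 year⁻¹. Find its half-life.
t½ = ln(2)/λ = 0.6359 years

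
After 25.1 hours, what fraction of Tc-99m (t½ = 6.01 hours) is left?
N/N₀ = (1/2)^(t/t½) = 0.05531 = 5.53%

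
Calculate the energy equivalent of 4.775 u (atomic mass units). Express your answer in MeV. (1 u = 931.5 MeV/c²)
E = mc² = 4448 MeV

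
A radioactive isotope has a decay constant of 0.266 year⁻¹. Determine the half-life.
t½ = ln(2)/λ = 2.606 years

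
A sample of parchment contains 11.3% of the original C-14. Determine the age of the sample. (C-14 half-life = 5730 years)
Age = t½ × log₂(1/ratio) = 18020 years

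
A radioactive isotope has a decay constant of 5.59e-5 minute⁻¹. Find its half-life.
t½ = ln(2)/λ = 12400 minutes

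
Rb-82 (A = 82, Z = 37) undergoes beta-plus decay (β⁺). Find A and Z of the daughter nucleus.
Daughter: A = 82, Z = 36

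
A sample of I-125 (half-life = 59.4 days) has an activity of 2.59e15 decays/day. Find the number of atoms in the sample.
N = A/λ = 2.22e17 atoms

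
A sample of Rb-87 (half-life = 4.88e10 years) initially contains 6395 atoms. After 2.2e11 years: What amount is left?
N = N₀(1/2)^(t/t½) = 281 atoms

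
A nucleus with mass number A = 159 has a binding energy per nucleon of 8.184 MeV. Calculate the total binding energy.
B.E. = 8.184 × 159 = 1301 MeV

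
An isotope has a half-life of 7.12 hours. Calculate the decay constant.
λ = ln(2)/t½ = 0.09735 hour⁻¹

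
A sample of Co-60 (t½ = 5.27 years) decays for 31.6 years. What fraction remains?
N/N₀ = (1/2)^(t/t½) = 0.01567 = 1.57%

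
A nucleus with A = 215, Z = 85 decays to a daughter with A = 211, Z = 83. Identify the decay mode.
ΔA = -4, ΔZ = -2 ⇒ alpha decay (α)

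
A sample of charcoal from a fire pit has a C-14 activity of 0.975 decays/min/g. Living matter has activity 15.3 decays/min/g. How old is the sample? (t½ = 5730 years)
Age = t½ × log₂(A₀/A) = 22760 years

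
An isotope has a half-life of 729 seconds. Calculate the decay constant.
λ = ln(2)/t½ = 9.508e-4 second⁻¹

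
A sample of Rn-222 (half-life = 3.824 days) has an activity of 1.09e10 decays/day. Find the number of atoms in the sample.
N = A/λ = 6.013e10 atoms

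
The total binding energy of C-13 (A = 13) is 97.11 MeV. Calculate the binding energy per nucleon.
B.E./A = 97.11/13 = 7.47 MeV/nucleon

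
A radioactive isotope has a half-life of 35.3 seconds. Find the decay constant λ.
λ = ln(2)/t½ = 0.01964 second⁻¹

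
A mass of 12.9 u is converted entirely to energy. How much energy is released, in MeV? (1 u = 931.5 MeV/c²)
E = mc² = 12020 MeV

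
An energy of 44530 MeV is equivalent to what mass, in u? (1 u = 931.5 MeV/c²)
m = E/c² = 47.8 u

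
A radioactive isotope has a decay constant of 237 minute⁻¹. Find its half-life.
t½ = ln(2)/λ = 0.002925 minutes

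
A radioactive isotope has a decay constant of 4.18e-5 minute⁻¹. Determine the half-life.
t½ = ln(2)/λ = 16580 minutes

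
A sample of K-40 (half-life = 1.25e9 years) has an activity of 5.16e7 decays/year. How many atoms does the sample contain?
N = A/λ = 9.305e16 atoms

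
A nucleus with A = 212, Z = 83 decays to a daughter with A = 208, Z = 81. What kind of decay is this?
ΔA = -4, ΔZ = -2 ⇒ alpha decay (α)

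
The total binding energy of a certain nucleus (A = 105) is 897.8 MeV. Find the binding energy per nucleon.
B.E./A = 897.8/105 = 8.55 MeV/nucleon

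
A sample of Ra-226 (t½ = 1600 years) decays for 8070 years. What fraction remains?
N/N₀ = (1/2)^(t/t½) = 0.03032 = 3.03%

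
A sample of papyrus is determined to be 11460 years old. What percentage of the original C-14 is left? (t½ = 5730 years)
N/N₀ = (1/2)^(t/t½) = 0.25 = 25%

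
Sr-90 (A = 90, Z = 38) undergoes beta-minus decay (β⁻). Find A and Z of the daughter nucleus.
Daughter: A = 90, Z = 39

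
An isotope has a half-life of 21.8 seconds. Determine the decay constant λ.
λ = ln(2)/t½ = 0.0318 second⁻¹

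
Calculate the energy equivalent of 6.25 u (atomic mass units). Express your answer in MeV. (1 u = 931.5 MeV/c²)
E = mc² = 5822 MeV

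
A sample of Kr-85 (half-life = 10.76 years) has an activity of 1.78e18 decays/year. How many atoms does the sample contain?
N = A/λ = 2.763e19 atoms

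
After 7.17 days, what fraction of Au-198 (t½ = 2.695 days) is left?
N/N₀ = (1/2)^(t/t½) = 0.1582 = 15.8%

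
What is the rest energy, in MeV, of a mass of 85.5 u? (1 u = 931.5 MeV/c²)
E = mc² = 79640 MeV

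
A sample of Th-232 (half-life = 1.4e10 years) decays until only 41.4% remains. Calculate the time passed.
t = t½ × log₂(N₀/N) = 1.781e10 years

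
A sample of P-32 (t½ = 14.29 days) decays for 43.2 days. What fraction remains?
N/N₀ = (1/2)^(t/t½) = 0.123 = 12.3%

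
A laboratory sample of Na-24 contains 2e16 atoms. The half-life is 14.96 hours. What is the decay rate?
A = λN = 9.267e14 decays/hour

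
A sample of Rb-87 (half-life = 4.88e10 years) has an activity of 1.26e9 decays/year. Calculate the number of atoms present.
N = A/λ = 8.871e19 atoms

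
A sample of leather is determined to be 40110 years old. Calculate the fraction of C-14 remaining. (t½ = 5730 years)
N/N₀ = (1/2)^(t/t½) = 0.007812 = 0.781%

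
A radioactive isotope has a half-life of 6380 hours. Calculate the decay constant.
λ = ln(2)/t½ = 1.086e-4 hour⁻¹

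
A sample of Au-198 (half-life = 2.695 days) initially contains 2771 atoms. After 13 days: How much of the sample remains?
N = N₀(1/2)^(t/t½) = 97.85 atoms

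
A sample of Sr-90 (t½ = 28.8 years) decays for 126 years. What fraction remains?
N/N₀ = (1/2)^(t/t½) = 0.04819 = 4.82%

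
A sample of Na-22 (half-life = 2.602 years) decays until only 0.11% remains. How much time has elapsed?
t = t½ × log₂(N₀/N) = 25.57 years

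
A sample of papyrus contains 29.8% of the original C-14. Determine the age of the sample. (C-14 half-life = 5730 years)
Age = t½ × log₂(1/ratio) = 10010 years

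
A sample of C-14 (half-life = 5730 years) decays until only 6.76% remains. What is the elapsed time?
t = t½ × log₂(N₀/N) = 22270 years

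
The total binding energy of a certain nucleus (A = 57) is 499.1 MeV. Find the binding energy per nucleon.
B.E./A = 499.1/57 = 8.756 MeV/nucleon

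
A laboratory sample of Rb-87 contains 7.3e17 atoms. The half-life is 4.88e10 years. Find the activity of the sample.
A = λN = 1.037e7 decays/year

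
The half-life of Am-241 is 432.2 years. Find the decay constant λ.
λ = ln(2)/t½ = 0.001604 year⁻¹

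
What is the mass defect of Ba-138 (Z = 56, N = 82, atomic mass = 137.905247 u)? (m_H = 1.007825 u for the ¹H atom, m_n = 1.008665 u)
Δm = Z·m_H + N·m_n − M = 1.243 u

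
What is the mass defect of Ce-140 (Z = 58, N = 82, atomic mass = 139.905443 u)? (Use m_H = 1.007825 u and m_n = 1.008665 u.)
Δm = Z·m_H + N·m_n − M = 1.259 u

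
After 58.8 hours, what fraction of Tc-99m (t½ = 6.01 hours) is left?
N/N₀ = (1/2)^(t/t½) = 0.001135 = 0.113%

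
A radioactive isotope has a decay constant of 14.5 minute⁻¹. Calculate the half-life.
t½ = ln(2)/λ = 0.0478 minutes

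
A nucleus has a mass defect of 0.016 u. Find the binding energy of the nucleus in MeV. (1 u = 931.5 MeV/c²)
B.E. = Δm × 931.5 = 14.9 MeV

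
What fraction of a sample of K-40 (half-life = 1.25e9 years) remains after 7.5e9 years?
N/N₀ = (1/2)^(t/t½) = 0.01562 = 1.56%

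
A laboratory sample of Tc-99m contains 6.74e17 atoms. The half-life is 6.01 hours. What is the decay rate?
A = λN = 7.773e16 decays/hour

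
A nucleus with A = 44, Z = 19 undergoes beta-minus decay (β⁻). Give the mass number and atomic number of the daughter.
Daughter: A = 44, Z = 20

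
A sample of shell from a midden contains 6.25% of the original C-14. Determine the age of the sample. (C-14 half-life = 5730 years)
Age = t½ × log₂(1/ratio) = 22920 years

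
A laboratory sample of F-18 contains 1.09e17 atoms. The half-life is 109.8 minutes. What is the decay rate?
A = λN = 6.881e14 decays/minute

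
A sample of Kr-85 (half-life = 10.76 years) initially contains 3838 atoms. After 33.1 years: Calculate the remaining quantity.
N = N₀(1/2)^(t/t½) = 455.1 atoms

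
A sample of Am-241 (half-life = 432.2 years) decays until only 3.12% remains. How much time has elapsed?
t = t½ × log₂(N₀/N) = 2162 years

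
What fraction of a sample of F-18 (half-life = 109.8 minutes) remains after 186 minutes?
N/N₀ = (1/2)^(t/t½) = 0.3091 = 30.9%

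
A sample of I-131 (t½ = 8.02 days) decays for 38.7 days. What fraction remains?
N/N₀ = (1/2)^(t/t½) = 0.03527 = 3.53%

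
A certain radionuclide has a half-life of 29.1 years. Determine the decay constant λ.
λ = ln(2)/t½ = 0.02382 year⁻¹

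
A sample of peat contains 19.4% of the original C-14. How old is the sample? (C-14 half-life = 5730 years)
Age = t½ × log₂(1/ratio) = 13560 years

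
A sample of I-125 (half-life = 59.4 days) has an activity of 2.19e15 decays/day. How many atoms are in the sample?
N = A/λ = 1.877e17 atoms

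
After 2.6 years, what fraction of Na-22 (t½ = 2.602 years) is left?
N/N₀ = (1/2)^(t/t½) = 0.5003 = 50%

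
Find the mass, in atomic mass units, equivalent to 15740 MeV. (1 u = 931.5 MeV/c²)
m = E/c² = 16.9 u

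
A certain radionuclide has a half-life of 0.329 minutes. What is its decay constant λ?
λ = ln(2)/t½ = 2.107 minute⁻¹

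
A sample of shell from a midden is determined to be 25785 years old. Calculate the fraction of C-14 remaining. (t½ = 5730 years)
N/N₀ = (1/2)^(t/t½) = 0.04419 = 4.42%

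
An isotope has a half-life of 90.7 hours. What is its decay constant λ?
λ = ln(2)/t½ = 0.007642 hour⁻¹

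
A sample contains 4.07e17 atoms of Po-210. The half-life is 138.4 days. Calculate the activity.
A = λN = 2.038e15 decays/day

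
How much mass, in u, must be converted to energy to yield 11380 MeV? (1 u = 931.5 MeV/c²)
m = E/c² = 12.22 u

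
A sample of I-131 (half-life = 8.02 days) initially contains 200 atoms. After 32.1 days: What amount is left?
N = N₀(1/2)^(t/t½) = 12.48 atoms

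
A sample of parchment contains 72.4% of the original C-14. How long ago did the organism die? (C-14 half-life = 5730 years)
Age = t½ × log₂(1/ratio) = 2670 years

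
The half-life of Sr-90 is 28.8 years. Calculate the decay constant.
λ = ln(2)/t½ = 0.02407 year⁻¹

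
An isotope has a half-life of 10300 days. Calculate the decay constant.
λ = ln(2)/t½ = 6.73e-5 day⁻¹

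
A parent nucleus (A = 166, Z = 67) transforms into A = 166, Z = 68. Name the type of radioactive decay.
ΔA = 0, ΔZ = +1 ⇒ beta-minus decay (β⁻)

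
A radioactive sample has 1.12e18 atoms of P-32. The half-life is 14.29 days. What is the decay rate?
A = λN = 5.433e16 decays/day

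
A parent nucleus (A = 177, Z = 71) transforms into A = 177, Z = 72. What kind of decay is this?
ΔA = 0, ΔZ = +1 ⇒ beta-minus decay (β⁻)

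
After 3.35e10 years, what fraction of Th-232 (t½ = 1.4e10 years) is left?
N/N₀ = (1/2)^(t/t½) = 0.1904 = 19%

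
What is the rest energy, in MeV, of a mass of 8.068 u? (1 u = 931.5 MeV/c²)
E = mc² = 7515 MeV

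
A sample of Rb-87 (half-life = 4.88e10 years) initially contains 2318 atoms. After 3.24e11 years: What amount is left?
N = N₀(1/2)^(t/t½) = 23.25 atoms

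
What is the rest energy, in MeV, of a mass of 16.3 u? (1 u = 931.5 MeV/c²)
E = mc² = 15180 MeV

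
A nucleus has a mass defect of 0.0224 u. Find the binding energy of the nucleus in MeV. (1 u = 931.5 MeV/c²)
B.E. = Δm × 931.5 = 20.87 MeV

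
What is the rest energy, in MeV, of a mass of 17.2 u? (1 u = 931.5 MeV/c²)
E = mc² = 16020 MeV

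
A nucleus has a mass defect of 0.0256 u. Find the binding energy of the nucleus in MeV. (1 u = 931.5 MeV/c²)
B.E. = Δm × 931.5 = 23.85 MeV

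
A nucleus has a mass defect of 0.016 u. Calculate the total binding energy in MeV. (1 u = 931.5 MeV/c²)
B.E. = Δm × 931.5 = 14.9 MeV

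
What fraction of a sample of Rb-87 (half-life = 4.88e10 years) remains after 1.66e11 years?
N/N₀ = (1/2)^(t/t½) = 0.09462 = 9.46%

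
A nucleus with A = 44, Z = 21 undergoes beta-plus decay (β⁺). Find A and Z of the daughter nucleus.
Daughter: A = 44, Z = 20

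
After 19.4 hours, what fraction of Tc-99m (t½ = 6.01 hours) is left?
N/N₀ = (1/2)^(t/t½) = 0.1067 = 10.7%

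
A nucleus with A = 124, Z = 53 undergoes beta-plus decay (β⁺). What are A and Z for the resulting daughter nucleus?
Daughter: A = 124, Z = 52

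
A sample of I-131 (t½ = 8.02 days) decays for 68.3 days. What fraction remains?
N/N₀ = (1/2)^(t/t½) = 0.002731 = 0.273%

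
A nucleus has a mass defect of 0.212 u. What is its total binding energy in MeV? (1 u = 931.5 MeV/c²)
B.E. = Δm × 931.5 = 197.5 MeV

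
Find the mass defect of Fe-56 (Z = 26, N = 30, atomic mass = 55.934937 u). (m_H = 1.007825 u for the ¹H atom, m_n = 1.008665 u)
Δm = Z·m_H + N·m_n − M = 0.5285 u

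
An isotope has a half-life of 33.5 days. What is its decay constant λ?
λ = ln(2)/t½ = 0.02069 day⁻¹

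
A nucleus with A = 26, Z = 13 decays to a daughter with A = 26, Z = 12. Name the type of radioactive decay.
ΔA = 0, ΔZ = -1 ⇒ beta-plus decay (β⁺) or electron capture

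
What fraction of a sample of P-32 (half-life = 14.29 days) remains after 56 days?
N/N₀ = (1/2)^(t/t½) = 0.06612 = 6.61%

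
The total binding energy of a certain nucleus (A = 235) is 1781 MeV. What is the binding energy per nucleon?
B.E./A = 1781/235 = 7.579 MeV/nucleon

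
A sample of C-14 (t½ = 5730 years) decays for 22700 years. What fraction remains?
N/N₀ = (1/2)^(t/t½) = 0.06419 = 6.42%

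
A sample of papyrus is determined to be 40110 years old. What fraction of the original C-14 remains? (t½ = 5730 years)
N/N₀ = (1/2)^(t/t½) = 0.007812 = 0.781%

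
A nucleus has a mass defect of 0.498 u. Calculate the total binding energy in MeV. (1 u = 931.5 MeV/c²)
B.E. = Δm × 931.5 = 463.9 MeV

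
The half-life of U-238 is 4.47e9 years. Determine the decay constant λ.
λ = ln(2)/t½ = 1.551e-10 year⁻¹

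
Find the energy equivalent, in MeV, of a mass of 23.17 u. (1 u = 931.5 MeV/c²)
E = mc² = 21580 MeV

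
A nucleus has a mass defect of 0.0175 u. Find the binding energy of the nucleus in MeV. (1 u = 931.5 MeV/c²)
B.E. = Δm × 931.5 = 16.3 MeV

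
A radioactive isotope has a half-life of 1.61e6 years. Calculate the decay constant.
λ = ln(2)/t½ = 4.305e-7 year⁻¹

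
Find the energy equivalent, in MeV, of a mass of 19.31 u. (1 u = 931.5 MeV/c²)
E = mc² = 17990 MeV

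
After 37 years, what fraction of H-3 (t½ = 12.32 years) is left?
N/N₀ = (1/2)^(t/t½) = 0.1247 = 12.5%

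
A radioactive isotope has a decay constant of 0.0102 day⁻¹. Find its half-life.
t½ = ln(2)/λ = 67.96 days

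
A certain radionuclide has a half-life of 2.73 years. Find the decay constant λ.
λ = ln(2)/t½ = 0.2539 year⁻¹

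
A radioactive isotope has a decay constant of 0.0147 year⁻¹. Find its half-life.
t½ = ln(2)/λ = 47.15 years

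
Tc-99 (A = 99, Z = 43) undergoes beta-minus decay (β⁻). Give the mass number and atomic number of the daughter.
Daughter: A = 99, Z = 44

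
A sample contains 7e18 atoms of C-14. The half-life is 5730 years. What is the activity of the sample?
A = λN = 8.468e14 decays/year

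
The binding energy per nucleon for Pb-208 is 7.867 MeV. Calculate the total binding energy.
B.E. = 7.867 × 208 = 1636 MeV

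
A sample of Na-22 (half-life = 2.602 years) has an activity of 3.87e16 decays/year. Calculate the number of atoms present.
N = A/λ = 1.453e17 atoms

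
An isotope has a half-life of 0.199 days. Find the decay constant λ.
λ = ln(2)/t½ = 3.483 day⁻¹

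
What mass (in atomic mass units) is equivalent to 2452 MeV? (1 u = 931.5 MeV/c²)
m = E/c² = 2.632 u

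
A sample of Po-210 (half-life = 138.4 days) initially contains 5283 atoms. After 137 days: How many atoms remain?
N = N₀(1/2)^(t/t½) = 2660 atoms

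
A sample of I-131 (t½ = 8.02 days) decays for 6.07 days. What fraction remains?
N/N₀ = (1/2)^(t/t½) = 0.5918 = 59.2%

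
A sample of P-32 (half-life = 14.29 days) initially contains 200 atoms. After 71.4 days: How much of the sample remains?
N = N₀(1/2)^(t/t½) = 6.265 atoms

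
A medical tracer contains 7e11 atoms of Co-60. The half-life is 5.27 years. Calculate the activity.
A = λN = 9.207e10 decays/year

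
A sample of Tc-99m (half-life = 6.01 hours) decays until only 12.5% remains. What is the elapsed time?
t = t½ × log₂(N₀/N) = 18.03 hours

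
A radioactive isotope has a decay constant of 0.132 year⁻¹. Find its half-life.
t½ = ln(2)/λ = 5.251 years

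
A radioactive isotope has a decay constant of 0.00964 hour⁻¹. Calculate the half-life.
t½ = ln(2)/λ = 71.9 hours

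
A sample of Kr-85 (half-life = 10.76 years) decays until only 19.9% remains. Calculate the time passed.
t = t½ × log₂(N₀/N) = 25.06 years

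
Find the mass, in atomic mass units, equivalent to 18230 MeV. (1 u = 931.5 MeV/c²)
m = E/c² = 19.57 u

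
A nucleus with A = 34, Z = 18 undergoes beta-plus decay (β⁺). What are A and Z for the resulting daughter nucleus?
Daughter: A = 34, Z = 17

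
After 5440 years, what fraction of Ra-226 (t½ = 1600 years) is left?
N/N₀ = (1/2)^(t/t½) = 0.09473 = 9.47%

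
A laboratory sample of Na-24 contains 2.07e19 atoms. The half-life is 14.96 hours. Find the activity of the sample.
A = λN = 9.591e17 decays/hour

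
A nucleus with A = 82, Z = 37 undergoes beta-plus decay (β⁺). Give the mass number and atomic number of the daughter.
Daughter: A = 82, Z = 36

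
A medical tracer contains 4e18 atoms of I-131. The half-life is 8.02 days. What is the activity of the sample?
A = λN = 3.457e17 decays/day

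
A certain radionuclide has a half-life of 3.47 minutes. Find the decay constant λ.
λ = ln(2)/t½ = 0.1998 minute⁻¹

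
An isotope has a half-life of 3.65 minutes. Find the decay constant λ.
λ = ln(2)/t½ = 0.1899 minute⁻¹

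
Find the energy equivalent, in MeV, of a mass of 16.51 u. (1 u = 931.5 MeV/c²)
E = mc² = 15380 MeV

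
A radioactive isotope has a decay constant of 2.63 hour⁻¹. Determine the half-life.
t½ = ln(2)/λ = 0.2636 hours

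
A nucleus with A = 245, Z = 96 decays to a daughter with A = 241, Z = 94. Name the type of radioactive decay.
ΔA = -4, ΔZ = -2 ⇒ alpha decay (α)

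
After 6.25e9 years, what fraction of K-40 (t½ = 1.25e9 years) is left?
N/N₀ = (1/2)^(t/t½) = 0.03125 = 3.12%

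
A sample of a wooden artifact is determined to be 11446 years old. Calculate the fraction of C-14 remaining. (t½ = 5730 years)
N/N₀ = (1/2)^(t/t½) = 0.2504 = 25%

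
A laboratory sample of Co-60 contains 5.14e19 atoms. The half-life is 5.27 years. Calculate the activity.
A = λN = 6.76e18 decays/year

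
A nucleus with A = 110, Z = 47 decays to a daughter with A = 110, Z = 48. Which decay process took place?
ΔA = 0, ΔZ = +1 ⇒ beta-minus decay (β⁻)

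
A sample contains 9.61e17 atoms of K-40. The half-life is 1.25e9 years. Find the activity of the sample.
A = λN = 5.329e8 decays/year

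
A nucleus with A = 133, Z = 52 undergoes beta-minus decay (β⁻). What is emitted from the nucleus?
β⁻: electron (e⁻) + antineutrino (ν̄ₑ)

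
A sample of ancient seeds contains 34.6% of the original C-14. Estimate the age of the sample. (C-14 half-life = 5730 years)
Age = t½ × log₂(1/ratio) = 8774 years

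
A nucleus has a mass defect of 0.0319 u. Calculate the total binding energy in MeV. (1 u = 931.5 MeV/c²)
B.E. = Δm × 931.5 = 29.71 MeV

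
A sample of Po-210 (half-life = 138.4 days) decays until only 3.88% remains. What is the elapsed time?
t = t½ × log₂(N₀/N) = 648.8 days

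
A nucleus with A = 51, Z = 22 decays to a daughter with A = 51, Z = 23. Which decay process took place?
ΔA = 0, ΔZ = +1 ⇒ beta-minus decay (β⁻)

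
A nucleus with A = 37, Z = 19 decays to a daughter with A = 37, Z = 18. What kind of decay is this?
ΔA = 0, ΔZ = -1 ⇒ beta-plus decay (β⁺) or electron capture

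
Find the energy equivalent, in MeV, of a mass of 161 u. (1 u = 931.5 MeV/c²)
E = mc² = 1.5e5 MeV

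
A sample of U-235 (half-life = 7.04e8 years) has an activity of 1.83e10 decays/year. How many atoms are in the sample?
N = A/λ = 1.859e19 atoms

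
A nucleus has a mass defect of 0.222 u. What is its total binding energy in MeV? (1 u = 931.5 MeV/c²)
B.E. = Δm × 931.5 = 206.8 MeV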